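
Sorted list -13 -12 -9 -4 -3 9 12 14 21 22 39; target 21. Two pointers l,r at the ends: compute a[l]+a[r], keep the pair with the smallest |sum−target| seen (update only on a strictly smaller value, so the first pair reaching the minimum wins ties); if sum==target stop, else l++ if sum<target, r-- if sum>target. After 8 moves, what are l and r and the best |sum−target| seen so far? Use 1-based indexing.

l=6, r=8, best |Δ|=2

[1,11] -13+39=26 d=5 * → r--
[1,10] -13+22=9 d=12 → l++
[2,10] -12+22=10 d=11 → l++
[3,10] -9+22=13 d=8 → l++
[4,10] -4+22=18 d=3 * → l++
[5,10] -3+22=19 d=2 * → l++
[6,10] 9+22=31 d=10 → r--
[6,9] 9+21=30 d=9 → r--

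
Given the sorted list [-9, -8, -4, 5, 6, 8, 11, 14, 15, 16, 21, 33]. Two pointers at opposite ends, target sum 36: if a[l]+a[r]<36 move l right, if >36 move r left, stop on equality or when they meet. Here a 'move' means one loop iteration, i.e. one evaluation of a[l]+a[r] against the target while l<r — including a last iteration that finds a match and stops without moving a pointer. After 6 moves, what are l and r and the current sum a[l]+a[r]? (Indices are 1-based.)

l=6, r=11, sum=29

[1,12] -9+33=24 <36 → l++
[2,12] -8+33=25 <36 → l++
[3,12] -4+33=29 <36 → l++
[4,12] 5+33=38 >36 → r--
[4,11] 5+21=26 <36 → l++
[5,11] 6+21=27 <36 → l++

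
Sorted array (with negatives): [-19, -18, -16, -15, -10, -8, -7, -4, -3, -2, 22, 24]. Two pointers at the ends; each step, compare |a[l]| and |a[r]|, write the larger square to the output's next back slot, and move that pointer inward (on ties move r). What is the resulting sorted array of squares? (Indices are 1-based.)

[4, 9, 16, 49, 64, 100, 225, 256, 324, 361, 484, 576]

l=1 r=12: |-19|<=|24| out[12]=576, r--
l=1 r=11: |-19|<=|22| out[11]=484, r--
l=1 r=10: |-19|>|-2| out[10]=361, l++
l=2 r=10: |-18|>|-2| out[9]=324, l++
l=3 r=10: |-16|>|-2| out[8]=256, l++
l=4 r=10: |-15|>|-2| out[7]=225, l++
l=5 r=10: |-10|>|-2| out[6]=100, l++
l=6 r=10: |-8|>|-2| out[5]=64, l++
l=7 r=10: |-7|>|-2| out[4]=49, l++
l=8 r=10: |-4|>|-2| out[3]=16, l++
l=9 r=10: |-3|>|-2| out[2]=9, l++
l=10 r=10: |-2|<=|-2| out[1]=4, r--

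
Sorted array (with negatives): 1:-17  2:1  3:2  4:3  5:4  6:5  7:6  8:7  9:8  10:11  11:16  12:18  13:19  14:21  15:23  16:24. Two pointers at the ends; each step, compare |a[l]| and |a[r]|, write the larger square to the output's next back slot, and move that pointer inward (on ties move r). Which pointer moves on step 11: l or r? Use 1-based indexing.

r

l=1 r=16: |-17|<=|24| out[16]=576, r--
l=1 r=15: |-17|<=|23| out[15]=529, r--
l=1 r=14: |-17|<=|21| out[14]=441, r--
l=1 r=13: |-17|<=|19| out[13]=361, r--
l=1 r=12: |-17|<=|18| out[12]=324, r--
l=1 r=11: |-17|>|16| out[11]=289, l++
l=2 r=11: |1|<=|16| out[10]=256, r--
l=2 r=10: |1|<=|11| out[9]=121, r--
l=2 r=9: |1|<=|8| out[8]=64, r--
l=2 r=8: |1|<=|7| out[7]=49, r--
l=2 r=7: |1|<=|6| out[6]=36, r--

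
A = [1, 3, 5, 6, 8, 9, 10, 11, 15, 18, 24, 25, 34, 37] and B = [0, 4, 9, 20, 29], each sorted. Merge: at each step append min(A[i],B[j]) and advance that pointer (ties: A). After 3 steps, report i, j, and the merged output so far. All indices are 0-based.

i=2, j=1, merged so far=[0, 1, 3]

[i=0,j=0] A[i]=1>B[j]=0 take 0 → j++
[i=0,j=1] A[i]=1<=B[j]=4 take 1 → i++
[i=1,j=1] A[i]=3<=B[j]=4 take 3 → i++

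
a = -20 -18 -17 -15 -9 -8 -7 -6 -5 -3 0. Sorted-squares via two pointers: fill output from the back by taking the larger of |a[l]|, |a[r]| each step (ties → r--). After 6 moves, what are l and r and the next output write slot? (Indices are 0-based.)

l=0 r=10: |-20|>|0| out[10]=400, l++
l=1 r=10: |-18|>|0| out[9]=324, l++
l=2 r=10: |-17|>|0| out[8]=289, l++
l=3 r=10: |-15|>|0| out[7]=225, l++
l=4 r=10: |-9|>|0| out[6]=81, l++
l=5 r=10: |-8|>|0| out[5]=64, l++

l=6, r=10, next write slot=4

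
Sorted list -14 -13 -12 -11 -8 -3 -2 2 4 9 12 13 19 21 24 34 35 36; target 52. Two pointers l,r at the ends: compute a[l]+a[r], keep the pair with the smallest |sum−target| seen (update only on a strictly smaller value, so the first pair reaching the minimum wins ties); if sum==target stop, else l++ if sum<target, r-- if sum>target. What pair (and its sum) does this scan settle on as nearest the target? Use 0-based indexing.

[0,17] -14+36=22 d=30 * → l++
[1,17] -13+36=23 d=29 * → l++
[2,17] -12+36=24 d=28 * → l++
[3,17] -11+36=25 d=27 * → l++
[4,17] -8+36=28 d=24 * → l++
[5,17] -3+36=33 d=19 * → l++
[6,17] -2+36=34 d=18 * → l++
[7,17] 2+36=38 d=14 * → l++
[8,17] 4+36=40 d=12 * → l++
[9,17] 9+36=45 d=7 * → l++
[10,17] 12+36=48 d=4 * → l++
[11,17] 13+36=49 d=3 * → l++
[12,17] 19+36=55 d=3 → r--
[12,16] 19+35=54 d=2 * → r--
[12,15] 19+34=53 d=1 * → r--
[12,14] 19+24=43 d=9 → l++
[13,14] 21+24=45 d=7 → l++

pair (19, 34) with sum 53 (|Δ|=1)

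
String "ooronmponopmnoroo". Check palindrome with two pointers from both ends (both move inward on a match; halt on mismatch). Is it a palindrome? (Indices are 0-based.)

[0,16] 'o'=='o' → l++,r--
[1,15] 'o'=='o' → l++,r--
[2,14] 'r'=='r' → l++,r--
[3,13] 'o'=='o' → l++,r--
[4,12] 'n'=='n' → l++,r--
[5,11] 'm'=='m' → l++,r--
[6,10] 'p'=='p' → l++,r--
[7,9] 'o'=='o' → l++,r--

palindrome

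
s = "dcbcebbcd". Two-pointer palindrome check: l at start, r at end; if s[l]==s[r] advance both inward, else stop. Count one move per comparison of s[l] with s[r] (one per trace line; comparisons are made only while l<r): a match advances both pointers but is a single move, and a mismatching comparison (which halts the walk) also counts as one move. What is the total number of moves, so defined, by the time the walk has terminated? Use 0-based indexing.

4 moves

[0,8] 'd'=='d' → l++,r--
[1,7] 'c'=='c' → l++,r--
[2,6] 'b'=='b' → l++,r--
[3,5] 'c'!='b' → stop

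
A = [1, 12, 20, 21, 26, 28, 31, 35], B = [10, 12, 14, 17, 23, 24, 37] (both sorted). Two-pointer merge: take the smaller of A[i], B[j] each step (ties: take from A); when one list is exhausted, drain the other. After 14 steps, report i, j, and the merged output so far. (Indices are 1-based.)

i=9, j=7, merged so far=[1, 10, 12, 12, 14, 17, 20, 21, 23, 24, 26, 28, 31, 35]

i=1 j=1: A[i]=1<=B[j]=10 take 1, i++
i=2 j=1: A[i]=12>B[j]=10 take 10, j++
i=2 j=2: A[i]=12<=B[j]=12 take 12, i++
i=3 j=2: A[i]=20>B[j]=12 take 12, j++
i=3 j=3: A[i]=20>B[j]=14 take 14, j++
i=3 j=4: A[i]=20>B[j]=17 take 17, j++
i=3 j=5: A[i]=20<=B[j]=23 take 20, i++
i=4 j=5: A[i]=21<=B[j]=23 take 21, i++
i=5 j=5: A[i]=26>B[j]=23 take 23, j++
i=5 j=6: A[i]=26>B[j]=24 take 24, j++
i=5 j=7: A[i]=26<=B[j]=37 take 26, i++
i=6 j=7: A[i]=28<=B[j]=37 take 28, i++
i=7 j=7: A[i]=31<=B[j]=37 take 31, i++
i=8 j=7: A[i]=35<=B[j]=37 take 35, i++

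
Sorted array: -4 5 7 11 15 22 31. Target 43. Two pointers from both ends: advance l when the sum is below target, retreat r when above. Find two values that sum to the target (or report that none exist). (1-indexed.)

l=1 r=7: -4+31=27 <43, l++
l=2 r=7: 5+31=36 <43, l++
l=3 r=7: 7+31=38 <43, l++
l=4 r=7: 11+31=42 <43, l++
l=5 r=7: 15+31=46 >43, r--
l=5 r=6: 15+22=37 <43, l++

no pair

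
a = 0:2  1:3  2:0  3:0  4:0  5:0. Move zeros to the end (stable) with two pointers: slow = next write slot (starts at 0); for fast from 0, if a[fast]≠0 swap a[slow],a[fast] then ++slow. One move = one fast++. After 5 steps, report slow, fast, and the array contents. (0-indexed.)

slow=2, fast=5, a=[2, 3, 0, 0, 0, 0]

(s=0,f=0) a[fast]=2≠0 swap→a[0]=2 → slow++,fast++
(s=1,f=1) a[fast]=3≠0 swap→a[1]=3 → slow++,fast++
(s=2,f=2) a[fast]=0 → fast++
(s=2,f=3) a[fast]=0 → fast++
(s=2,f=4) a[fast]=0 → fast++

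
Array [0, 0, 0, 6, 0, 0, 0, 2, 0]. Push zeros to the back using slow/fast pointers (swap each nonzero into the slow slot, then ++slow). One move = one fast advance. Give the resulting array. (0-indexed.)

[6, 2, 0, 0, 0, 0, 0, 0, 0]

slow=0 fast=0: a[fast]=0, fast++
slow=0 fast=1: a[fast]=0, fast++
slow=0 fast=2: a[fast]=0, fast++
slow=0 fast=3: a[fast]=6≠0 swap→a[0]=6, slow++,fast++
slow=1 fast=4: a[fast]=0, fast++
slow=1 fast=5: a[fast]=0, fast++
slow=1 fast=6: a[fast]=0, fast++
slow=1 fast=7: a[fast]=2≠0 swap→a[1]=2, slow++,fast++
slow=2 fast=8: a[fast]=0, fast++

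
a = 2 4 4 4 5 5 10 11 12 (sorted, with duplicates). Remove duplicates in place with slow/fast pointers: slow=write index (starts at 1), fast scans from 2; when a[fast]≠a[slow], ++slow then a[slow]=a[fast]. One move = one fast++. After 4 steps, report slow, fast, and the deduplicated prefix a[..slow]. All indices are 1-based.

slow=3, fast=6, prefix=[2, 4, 5]

(s=1,f=2) a[fast]=4≠a[slow]=2 write a[2]=4 → slow++,fast++
(s=2,f=3) a[fast]=4=a[slow] dup → fast++
(s=2,f=4) a[fast]=4=a[slow] dup → fast++
(s=2,f=5) a[fast]=5≠a[slow]=4 write a[3]=5 → slow++,fast++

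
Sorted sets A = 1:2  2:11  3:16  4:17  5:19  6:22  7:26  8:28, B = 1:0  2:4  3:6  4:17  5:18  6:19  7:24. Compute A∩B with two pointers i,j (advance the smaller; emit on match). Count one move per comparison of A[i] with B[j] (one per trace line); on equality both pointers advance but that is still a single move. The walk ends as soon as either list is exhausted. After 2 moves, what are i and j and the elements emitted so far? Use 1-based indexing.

i=2, j=2, emitted=[]

i=1 j=1: 2>0, j++
i=1 j=2: 2<4, i++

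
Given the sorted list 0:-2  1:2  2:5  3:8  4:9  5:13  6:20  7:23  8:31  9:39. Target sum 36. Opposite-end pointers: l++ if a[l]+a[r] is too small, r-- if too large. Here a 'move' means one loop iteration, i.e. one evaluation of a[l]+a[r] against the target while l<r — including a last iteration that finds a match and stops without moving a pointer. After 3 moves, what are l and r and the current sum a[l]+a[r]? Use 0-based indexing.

l=2, r=8, sum=36

l=0 r=9: -2+39=37 >36, r--
l=0 r=8: -2+31=29 <36, l++
l=1 r=8: 2+31=33 <36, l++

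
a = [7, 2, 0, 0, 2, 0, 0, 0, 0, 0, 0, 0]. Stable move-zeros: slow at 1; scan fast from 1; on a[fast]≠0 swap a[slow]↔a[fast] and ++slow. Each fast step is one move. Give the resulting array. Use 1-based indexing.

[7, 2, 2, 0, 0, 0, 0, 0, 0, 0, 0, 0]

slow=1 fast=1: a[fast]=7≠0 swap→a[1]=7, slow++,fast++
slow=2 fast=2: a[fast]=2≠0 swap→a[2]=2, slow++,fast++
slow=3 fast=3: a[fast]=0, fast++
slow=3 fast=4: a[fast]=0, fast++
slow=3 fast=5: a[fast]=2≠0 swap→a[3]=2, slow++,fast++
slow=4 fast=6: a[fast]=0, fast++
slow=4 fast=7: a[fast]=0, fast++
slow=4 fast=8: a[fast]=0, fast++
slow=4 fast=9: a[fast]=0, fast++
slow=4 fast=10: a[fast]=0, fast++
slow=4 fast=11: a[fast]=0, fast++
slow=4 fast=12: a[fast]=0, fast++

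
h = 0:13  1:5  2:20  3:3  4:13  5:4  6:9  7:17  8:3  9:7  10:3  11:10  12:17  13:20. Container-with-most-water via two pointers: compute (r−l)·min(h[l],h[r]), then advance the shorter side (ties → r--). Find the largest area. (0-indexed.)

[0,13] min(13,20)*13=169 best=169 * → l++
[1,13] min(5,20)*12=60 best=169 → l++
[2,13] min(20,20)*11=220 best=220 * → r--
[2,12] min(20,17)*10=170 best=220 → r--
[2,11] min(20,10)*9=90 best=220 → r--
[2,10] min(20,3)*8=24 best=220 → r--
[2,9] min(20,7)*7=49 best=220 → r--
[2,8] min(20,3)*6=18 best=220 → r--
[2,7] min(20,17)*5=85 best=220 → r--
[2,6] min(20,9)*4=36 best=220 → r--
[2,5] min(20,4)*3=12 best=220 → r--
[2,4] min(20,13)*2=26 best=220 → r--
[2,3] min(20,3)*1=3 best=220 → r--

max area = 220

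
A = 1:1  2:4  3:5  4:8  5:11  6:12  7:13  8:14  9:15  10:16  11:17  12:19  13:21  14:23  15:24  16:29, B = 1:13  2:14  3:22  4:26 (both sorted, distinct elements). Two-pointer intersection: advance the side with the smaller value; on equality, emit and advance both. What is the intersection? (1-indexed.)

[i=1,j=1] 1<13 → i++
[i=2,j=1] 4<13 → i++
[i=3,j=1] 5<13 → i++
[i=4,j=1] 8<13 → i++
[i=5,j=1] 11<13 → i++
[i=6,j=1] 12<13 → i++
[i=7,j=1] 13==13 emit → i++,j++
[i=8,j=2] 14==14 emit → i++,j++
[i=9,j=3] 15<22 → i++
[i=10,j=3] 16<22 → i++
[i=11,j=3] 17<22 → i++
[i=12,j=3] 19<22 → i++
[i=13,j=3] 21<22 → i++
[i=14,j=3] 23>22 → j++
[i=14,j=4] 23<26 → i++
[i=15,j=4] 24<26 → i++
[i=16,j=4] 29>26 → j++

intersection = [13, 14]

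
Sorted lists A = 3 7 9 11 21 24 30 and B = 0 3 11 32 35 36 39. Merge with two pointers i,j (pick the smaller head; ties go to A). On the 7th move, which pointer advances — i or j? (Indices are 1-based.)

i=1 j=1: A[i]=3>B[j]=0 take 0, j++
i=1 j=2: A[i]=3<=B[j]=3 take 3, i++
i=2 j=2: A[i]=7>B[j]=3 take 3, j++
i=2 j=3: A[i]=7<=B[j]=11 take 7, i++
i=3 j=3: A[i]=9<=B[j]=11 take 9, i++
i=4 j=3: A[i]=11<=B[j]=11 take 11, i++
i=5 j=3: A[i]=21>B[j]=11 take 11, j++

j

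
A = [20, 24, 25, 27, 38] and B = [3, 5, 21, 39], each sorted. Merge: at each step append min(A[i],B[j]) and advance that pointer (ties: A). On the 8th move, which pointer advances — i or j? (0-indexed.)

[i=0,j=0] A[i]=20>B[j]=3 take 3 → j++
[i=0,j=1] A[i]=20>B[j]=5 take 5 → j++
[i=0,j=2] A[i]=20<=B[j]=21 take 20 → i++
[i=1,j=2] A[i]=24>B[j]=21 take 21 → j++
[i=1,j=3] A[i]=24<=B[j]=39 take 24 → i++
[i=2,j=3] A[i]=25<=B[j]=39 take 25 → i++
[i=3,j=3] A[i]=27<=B[j]=39 take 27 → i++
[i=4,j=3] A[i]=38<=B[j]=39 take 38 → i++

i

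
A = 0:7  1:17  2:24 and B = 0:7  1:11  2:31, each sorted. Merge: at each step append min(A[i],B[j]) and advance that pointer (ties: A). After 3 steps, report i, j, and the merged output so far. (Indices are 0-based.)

[i=0,j=0] A[i]=7<=B[j]=7 take 7 → i++
[i=1,j=0] A[i]=17>B[j]=7 take 7 → j++
[i=1,j=1] A[i]=17>B[j]=11 take 11 → j++

i=1, j=2, merged so far=[7, 7, 11]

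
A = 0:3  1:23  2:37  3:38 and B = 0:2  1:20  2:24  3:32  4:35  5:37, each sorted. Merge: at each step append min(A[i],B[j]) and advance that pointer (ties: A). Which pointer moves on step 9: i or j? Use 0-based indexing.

j

[i=0,j=0] A[i]=3>B[j]=2 take 2 → j++
[i=0,j=1] A[i]=3<=B[j]=20 take 3 → i++
[i=1,j=1] A[i]=23>B[j]=20 take 20 → j++
[i=1,j=2] A[i]=23<=B[j]=24 take 23 → i++
[i=2,j=2] A[i]=37>B[j]=24 take 24 → j++
[i=2,j=3] A[i]=37>B[j]=32 take 32 → j++
[i=2,j=4] A[i]=37>B[j]=35 take 35 → j++
[i=2,j=5] A[i]=37<=B[j]=37 take 37 → i++
[i=3,j=5] A[i]=38>B[j]=37 take 37 → j++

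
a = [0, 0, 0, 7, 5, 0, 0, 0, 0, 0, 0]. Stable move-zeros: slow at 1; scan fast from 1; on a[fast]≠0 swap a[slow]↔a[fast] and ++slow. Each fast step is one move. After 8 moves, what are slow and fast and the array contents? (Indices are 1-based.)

slow=3, fast=9, a=[7, 5, 0, 0, 0, 0, 0, 0, 0, 0, 0]

slow=1 fast=1: a[fast]=0, fast++
slow=1 fast=2: a[fast]=0, fast++
slow=1 fast=3: a[fast]=0, fast++
slow=1 fast=4: a[fast]=7≠0 swap→a[1]=7, slow++,fast++
slow=2 fast=5: a[fast]=5≠0 swap→a[2]=5, slow++,fast++
slow=3 fast=6: a[fast]=0, fast++
slow=3 fast=7: a[fast]=0, fast++
slow=3 fast=8: a[fast]=0, fast++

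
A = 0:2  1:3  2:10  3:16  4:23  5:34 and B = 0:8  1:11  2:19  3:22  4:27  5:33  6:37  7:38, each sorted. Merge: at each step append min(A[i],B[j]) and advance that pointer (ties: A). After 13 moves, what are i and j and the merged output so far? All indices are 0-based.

i=0 j=0: A[i]=2<=B[j]=8 take 2, i++
i=1 j=0: A[i]=3<=B[j]=8 take 3, i++
i=2 j=0: A[i]=10>B[j]=8 take 8, j++
i=2 j=1: A[i]=10<=B[j]=11 take 10, i++
i=3 j=1: A[i]=16>B[j]=11 take 11, j++
i=3 j=2: A[i]=16<=B[j]=19 take 16, i++
i=4 j=2: A[i]=23>B[j]=19 take 19, j++
i=4 j=3: A[i]=23>B[j]=22 take 22, j++
i=4 j=4: A[i]=23<=B[j]=27 take 23, i++
i=5 j=4: A[i]=34>B[j]=27 take 27, j++
i=5 j=5: A[i]=34>B[j]=33 take 33, j++
i=5 j=6: A[i]=34<=B[j]=37 take 34, i++
i=6 j=6: A done, take B[j]=37, j++

i=6, j=7, merged so far=[2, 3, 8, 10, 11, 16, 19, 22, 23, 27, 33, 34, 37]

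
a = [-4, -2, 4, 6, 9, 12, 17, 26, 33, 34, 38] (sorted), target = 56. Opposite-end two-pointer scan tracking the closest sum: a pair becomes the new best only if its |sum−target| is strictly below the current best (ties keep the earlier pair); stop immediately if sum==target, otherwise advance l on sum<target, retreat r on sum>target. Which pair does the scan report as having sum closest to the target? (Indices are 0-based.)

[0,10] -4+38=34 d=22 * → l++
[1,10] -2+38=36 d=20 * → l++
[2,10] 4+38=42 d=14 * → l++
[3,10] 6+38=44 d=12 * → l++
[4,10] 9+38=47 d=9 * → l++
[5,10] 12+38=50 d=6 * → l++
[6,10] 17+38=55 d=1 * → l++
[7,10] 26+38=64 d=8 → r--
[7,9] 26+34=60 d=4 → r--
[7,8] 26+33=59 d=3 → r--

pair (17, 38) with sum 55 (|Δ|=1)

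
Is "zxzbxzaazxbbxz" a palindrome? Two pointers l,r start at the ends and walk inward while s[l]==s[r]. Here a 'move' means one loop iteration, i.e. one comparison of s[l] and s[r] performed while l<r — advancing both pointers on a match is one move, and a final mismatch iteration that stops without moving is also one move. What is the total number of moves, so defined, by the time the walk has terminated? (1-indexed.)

l=1 r=14: 'z'=='z', l++,r--
l=2 r=13: 'x'=='x', l++,r--
l=3 r=12: 'z'!='b', stop

3 moves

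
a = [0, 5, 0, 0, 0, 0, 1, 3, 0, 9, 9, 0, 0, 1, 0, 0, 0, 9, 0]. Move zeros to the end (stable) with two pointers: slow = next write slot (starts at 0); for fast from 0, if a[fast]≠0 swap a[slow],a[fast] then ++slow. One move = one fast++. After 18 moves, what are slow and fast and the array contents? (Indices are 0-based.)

slow=7, fast=18, a=[5, 1, 3, 9, 9, 1, 9, 0, 0, 0, 0, 0, 0, 0, 0, 0, 0, 0, 0]

(s=0,f=0) a[fast]=0 → fast++
(s=0,f=1) a[fast]=5≠0 swap→a[0]=5 → slow++,fast++
(s=1,f=2) a[fast]=0 → fast++
(s=1,f=3) a[fast]=0 → fast++
(s=1,f=4) a[fast]=0 → fast++
(s=1,f=5) a[fast]=0 → fast++
(s=1,f=6) a[fast]=1≠0 swap→a[1]=1 → slow++,fast++
(s=2,f=7) a[fast]=3≠0 swap→a[2]=3 → slow++,fast++
(s=3,f=8) a[fast]=0 → fast++
(s=3,f=9) a[fast]=9≠0 swap→a[3]=9 → slow++,fast++
(s=4,f=10) a[fast]=9≠0 swap→a[4]=9 → slow++,fast++
(s=5,f=11) a[fast]=0 → fast++
(s=5,f=12) a[fast]=0 → fast++
(s=5,f=13) a[fast]=1≠0 swap→a[5]=1 → slow++,fast++
(s=6,f=14) a[fast]=0 → fast++
(s=6,f=15) a[fast]=0 → fast++
(s=6,f=16) a[fast]=0 → fast++
(s=6,f=17) a[fast]=9≠0 swap→a[6]=9 → slow++,fast++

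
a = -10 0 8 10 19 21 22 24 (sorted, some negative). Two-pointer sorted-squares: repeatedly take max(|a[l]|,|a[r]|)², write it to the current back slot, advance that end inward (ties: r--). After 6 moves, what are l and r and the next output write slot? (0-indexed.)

l=1, r=2, next write slot=1

l=0 r=7: |-10|<=|24| out[7]=576, r--
l=0 r=6: |-10|<=|22| out[6]=484, r--
l=0 r=5: |-10|<=|21| out[5]=441, r--
l=0 r=4: |-10|<=|19| out[4]=361, r--
l=0 r=3: |-10|<=|10| out[3]=100, r--
l=0 r=2: |-10|>|8| out[2]=100, l++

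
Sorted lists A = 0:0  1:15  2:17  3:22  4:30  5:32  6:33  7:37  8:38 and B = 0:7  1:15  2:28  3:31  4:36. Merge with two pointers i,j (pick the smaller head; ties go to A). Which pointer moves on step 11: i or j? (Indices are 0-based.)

i

[i=0,j=0] A[i]=0<=B[j]=7 take 0 → i++
[i=1,j=0] A[i]=15>B[j]=7 take 7 → j++
[i=1,j=1] A[i]=15<=B[j]=15 take 15 → i++
[i=2,j=1] A[i]=17>B[j]=15 take 15 → j++
[i=2,j=2] A[i]=17<=B[j]=28 take 17 → i++
[i=3,j=2] A[i]=22<=B[j]=28 take 22 → i++
[i=4,j=2] A[i]=30>B[j]=28 take 28 → j++
[i=4,j=3] A[i]=30<=B[j]=31 take 30 → i++
[i=5,j=3] A[i]=32>B[j]=31 take 31 → j++
[i=5,j=4] A[i]=32<=B[j]=36 take 32 → i++
[i=6,j=4] A[i]=33<=B[j]=36 take 33 → i++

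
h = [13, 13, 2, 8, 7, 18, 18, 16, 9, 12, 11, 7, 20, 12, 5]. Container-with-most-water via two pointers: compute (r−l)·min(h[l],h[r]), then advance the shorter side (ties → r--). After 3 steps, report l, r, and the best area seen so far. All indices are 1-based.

[1,15] min(13,5)*14=70 best=70 * → r--
[1,14] min(13,12)*13=156 best=156 * → r--
[1,13] min(13,20)*12=156 best=156 → l++

l=2, r=13, best area=156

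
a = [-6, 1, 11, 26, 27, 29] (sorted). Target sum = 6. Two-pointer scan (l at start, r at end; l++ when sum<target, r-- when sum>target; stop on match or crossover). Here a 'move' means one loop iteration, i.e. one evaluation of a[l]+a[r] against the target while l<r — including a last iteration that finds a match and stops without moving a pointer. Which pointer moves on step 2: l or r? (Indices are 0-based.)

r

[0,5] -6+29=23 >6 → r--
[0,4] -6+27=21 >6 → r--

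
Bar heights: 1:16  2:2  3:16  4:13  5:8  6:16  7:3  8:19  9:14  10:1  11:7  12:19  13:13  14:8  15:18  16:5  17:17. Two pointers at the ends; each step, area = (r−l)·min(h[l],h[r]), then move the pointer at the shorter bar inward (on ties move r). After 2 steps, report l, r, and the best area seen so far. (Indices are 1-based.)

l=3, r=17, best area=256

l=1 r=17: min(16,17)*16=256 best=256 *, l++
l=2 r=17: min(2,17)*15=30 best=256, l++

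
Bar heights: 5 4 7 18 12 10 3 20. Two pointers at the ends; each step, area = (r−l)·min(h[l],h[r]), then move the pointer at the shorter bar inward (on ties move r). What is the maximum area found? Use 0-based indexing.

[0,7] min(5,20)*7=35 best=35 * → l++
[1,7] min(4,20)*6=24 best=35 → l++
[2,7] min(7,20)*5=35 best=35 → l++
[3,7] min(18,20)*4=72 best=72 * → l++
[4,7] min(12,20)*3=36 best=72 → l++
[5,7] min(10,20)*2=20 best=72 → l++
[6,7] min(3,20)*1=3 best=72 → l++

max area = 72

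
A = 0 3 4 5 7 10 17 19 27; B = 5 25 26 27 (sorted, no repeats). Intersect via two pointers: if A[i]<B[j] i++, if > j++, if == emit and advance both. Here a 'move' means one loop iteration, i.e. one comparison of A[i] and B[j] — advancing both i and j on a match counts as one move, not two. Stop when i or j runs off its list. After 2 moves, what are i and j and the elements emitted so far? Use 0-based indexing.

[i=0,j=0] 0<5 → i++
[i=1,j=0] 3<5 → i++

i=2, j=0, emitted=[]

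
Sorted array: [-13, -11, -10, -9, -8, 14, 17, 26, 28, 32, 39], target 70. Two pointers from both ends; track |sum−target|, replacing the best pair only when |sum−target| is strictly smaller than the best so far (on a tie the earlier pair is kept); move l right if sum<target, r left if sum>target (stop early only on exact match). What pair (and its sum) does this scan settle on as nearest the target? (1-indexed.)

[1,11] -13+39=26 d=44 * → l++
[2,11] -11+39=28 d=42 * → l++
[3,11] -10+39=29 d=41 * → l++
[4,11] -9+39=30 d=40 * → l++
[5,11] -8+39=31 d=39 * → l++
[6,11] 14+39=53 d=17 * → l++
[7,11] 17+39=56 d=14 * → l++
[8,11] 26+39=65 d=5 * → l++
[9,11] 28+39=67 d=3 * → l++
[10,11] 32+39=71 d=1 * → r--

pair (32, 39) with sum 71 (|Δ|=1)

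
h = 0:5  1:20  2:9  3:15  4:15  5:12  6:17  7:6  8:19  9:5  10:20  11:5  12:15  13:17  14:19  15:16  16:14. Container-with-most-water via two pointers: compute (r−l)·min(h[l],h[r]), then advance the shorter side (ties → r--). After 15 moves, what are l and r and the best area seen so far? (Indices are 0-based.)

[0,16] min(5,14)*16=80 best=80 * → l++
[1,16] min(20,14)*15=210 best=210 * → r--
[1,15] min(20,16)*14=224 best=224 * → r--
[1,14] min(20,19)*13=247 best=247 * → r--
[1,13] min(20,17)*12=204 best=247 → r--
[1,12] min(20,15)*11=165 best=247 → r--
[1,11] min(20,5)*10=50 best=247 → r--
[1,10] min(20,20)*9=180 best=247 → r--
[1,9] min(20,5)*8=40 best=247 → r--
[1,8] min(20,19)*7=133 best=247 → r--
[1,7] min(20,6)*6=36 best=247 → r--
[1,6] min(20,17)*5=85 best=247 → r--
[1,5] min(20,12)*4=48 best=247 → r--
[1,4] min(20,15)*3=45 best=247 → r--
[1,3] min(20,15)*2=30 best=247 → r--

l=1, r=2, best area=247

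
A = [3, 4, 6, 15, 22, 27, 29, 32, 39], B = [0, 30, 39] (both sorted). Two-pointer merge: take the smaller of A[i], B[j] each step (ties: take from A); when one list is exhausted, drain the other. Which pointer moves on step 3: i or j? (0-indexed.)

i

i=0 j=0: A[i]=3>B[j]=0 take 0, j++
i=0 j=1: A[i]=3<=B[j]=30 take 3, i++
i=1 j=1: A[i]=4<=B[j]=30 take 4, i++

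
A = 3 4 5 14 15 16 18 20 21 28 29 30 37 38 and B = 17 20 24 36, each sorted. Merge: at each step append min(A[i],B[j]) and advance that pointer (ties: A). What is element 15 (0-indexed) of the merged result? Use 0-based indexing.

[i=0,j=0] A[i]=3<=B[j]=17 take 3 → i++
[i=1,j=0] A[i]=4<=B[j]=17 take 4 → i++
[i=2,j=0] A[i]=5<=B[j]=17 take 5 → i++
[i=3,j=0] A[i]=14<=B[j]=17 take 14 → i++
[i=4,j=0] A[i]=15<=B[j]=17 take 15 → i++
[i=5,j=0] A[i]=16<=B[j]=17 take 16 → i++
[i=6,j=0] A[i]=18>B[j]=17 take 17 → j++
[i=6,j=1] A[i]=18<=B[j]=20 take 18 → i++
[i=7,j=1] A[i]=20<=B[j]=20 take 20 → i++
[i=8,j=1] A[i]=21>B[j]=20 take 20 → j++
[i=8,j=2] A[i]=21<=B[j]=24 take 21 → i++
[i=9,j=2] A[i]=28>B[j]=24 take 24 → j++
[i=9,j=3] A[i]=28<=B[j]=36 take 28 → i++
[i=10,j=3] A[i]=29<=B[j]=36 take 29 → i++
[i=11,j=3] A[i]=30<=B[j]=36 take 30 → i++
[i=12,j=3] A[i]=37>B[j]=36 take 36 → j++
[i=12,j=4] B done, take A[i]=37 → i++
[i=13,j=4] B done, take A[i]=38 → i++

merged[15] = 36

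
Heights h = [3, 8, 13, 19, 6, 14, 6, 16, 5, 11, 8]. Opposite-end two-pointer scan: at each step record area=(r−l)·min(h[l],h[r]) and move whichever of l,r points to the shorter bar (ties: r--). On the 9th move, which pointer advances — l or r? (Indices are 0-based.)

l=0 r=10: min(3,8)*10=30 best=30 *, l++
l=1 r=10: min(8,8)*9=72 best=72 *, r--
l=1 r=9: min(8,11)*8=64 best=72, l++
l=2 r=9: min(13,11)*7=77 best=77 *, r--
l=2 r=8: min(13,5)*6=30 best=77, r--
l=2 r=7: min(13,16)*5=65 best=77, l++
l=3 r=7: min(19,16)*4=64 best=77, r--
l=3 r=6: min(19,6)*3=18 best=77, r--
l=3 r=5: min(19,14)*2=28 best=77, r--

r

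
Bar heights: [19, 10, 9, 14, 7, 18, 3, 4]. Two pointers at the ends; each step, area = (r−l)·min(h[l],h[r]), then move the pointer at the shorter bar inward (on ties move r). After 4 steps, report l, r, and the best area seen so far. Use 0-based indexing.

[0,7] min(19,4)*7=28 best=28 * → r--
[0,6] min(19,3)*6=18 best=28 → r--
[0,5] min(19,18)*5=90 best=90 * → r--
[0,4] min(19,7)*4=28 best=90 → r--

l=0, r=3, best area=90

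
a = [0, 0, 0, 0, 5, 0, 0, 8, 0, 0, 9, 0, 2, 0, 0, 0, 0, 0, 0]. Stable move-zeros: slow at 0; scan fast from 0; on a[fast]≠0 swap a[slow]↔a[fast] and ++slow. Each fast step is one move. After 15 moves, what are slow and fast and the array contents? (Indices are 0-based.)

slow=4, fast=15, a=[5, 8, 9, 2, 0, 0, 0, 0, 0, 0, 0, 0, 0, 0, 0, 0, 0, 0, 0]

(s=0,f=0) a[fast]=0 → fast++
(s=0,f=1) a[fast]=0 → fast++
(s=0,f=2) a[fast]=0 → fast++
(s=0,f=3) a[fast]=0 → fast++
(s=0,f=4) a[fast]=5≠0 swap→a[0]=5 → slow++,fast++
(s=1,f=5) a[fast]=0 → fast++
(s=1,f=6) a[fast]=0 → fast++
(s=1,f=7) a[fast]=8≠0 swap→a[1]=8 → slow++,fast++
(s=2,f=8) a[fast]=0 → fast++
(s=2,f=9) a[fast]=0 → fast++
(s=2,f=10) a[fast]=9≠0 swap→a[2]=9 → slow++,fast++
(s=3,f=11) a[fast]=0 → fast++
(s=3,f=12) a[fast]=2≠0 swap→a[3]=2 → slow++,fast++
(s=4,f=13) a[fast]=0 → fast++
(s=4,f=14) a[fast]=0 → fast++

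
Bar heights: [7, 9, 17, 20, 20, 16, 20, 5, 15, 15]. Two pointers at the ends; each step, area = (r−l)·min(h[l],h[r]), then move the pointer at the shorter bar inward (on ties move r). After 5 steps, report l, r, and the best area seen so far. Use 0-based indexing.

l=2, r=6, best area=105

l=0 r=9: min(7,15)*9=63 best=63 *, l++
l=1 r=9: min(9,15)*8=72 best=72 *, l++
l=2 r=9: min(17,15)*7=105 best=105 *, r--
l=2 r=8: min(17,15)*6=90 best=105, r--
l=2 r=7: min(17,5)*5=25 best=105, r--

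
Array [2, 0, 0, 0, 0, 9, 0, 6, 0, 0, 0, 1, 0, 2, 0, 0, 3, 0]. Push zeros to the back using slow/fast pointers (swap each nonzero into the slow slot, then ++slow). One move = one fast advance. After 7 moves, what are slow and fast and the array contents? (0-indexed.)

slow=0 fast=0: a[fast]=2≠0 swap→a[0]=2, slow++,fast++
slow=1 fast=1: a[fast]=0, fast++
slow=1 fast=2: a[fast]=0, fast++
slow=1 fast=3: a[fast]=0, fast++
slow=1 fast=4: a[fast]=0, fast++
slow=1 fast=5: a[fast]=9≠0 swap→a[1]=9, slow++,fast++
slow=2 fast=6: a[fast]=0, fast++

slow=2, fast=7, a=[2, 9, 0, 0, 0, 0, 0, 6, 0, 0, 0, 1, 0, 2, 0, 0, 3, 0]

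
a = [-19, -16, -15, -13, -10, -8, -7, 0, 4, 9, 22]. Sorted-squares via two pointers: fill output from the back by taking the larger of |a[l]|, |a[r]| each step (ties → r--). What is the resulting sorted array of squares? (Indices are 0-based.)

[0,10] |-19|<=|22| out[10]=484 → r--
[0,9] |-19|>|9| out[9]=361 → l++
[1,9] |-16|>|9| out[8]=256 → l++
[2,9] |-15|>|9| out[7]=225 → l++
[3,9] |-13|>|9| out[6]=169 → l++
[4,9] |-10|>|9| out[5]=100 → l++
[5,9] |-8|<=|9| out[4]=81 → r--
[5,8] |-8|>|4| out[3]=64 → l++
[6,8] |-7|>|4| out[2]=49 → l++
[7,8] |0|<=|4| out[1]=16 → r--
[7,7] |0|<=|0| out[0]=0 → r--

[0, 16, 49, 64, 81, 100, 169, 225, 256, 361, 484]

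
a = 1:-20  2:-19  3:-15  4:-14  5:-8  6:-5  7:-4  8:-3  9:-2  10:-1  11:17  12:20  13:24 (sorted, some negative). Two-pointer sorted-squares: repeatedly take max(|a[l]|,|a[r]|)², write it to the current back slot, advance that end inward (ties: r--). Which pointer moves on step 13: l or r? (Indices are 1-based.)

[1,13] |-20|<=|24| out[13]=576 → r--
[1,12] |-20|<=|20| out[12]=400 → r--
[1,11] |-20|>|17| out[11]=400 → l++
[2,11] |-19|>|17| out[10]=361 → l++
[3,11] |-15|<=|17| out[9]=289 → r--
[3,10] |-15|>|-1| out[8]=225 → l++
[4,10] |-14|>|-1| out[7]=196 → l++
[5,10] |-8|>|-1| out[6]=64 → l++
[6,10] |-5|>|-1| out[5]=25 → l++
[7,10] |-4|>|-1| out[4]=16 → l++
[8,10] |-3|>|-1| out[3]=9 → l++
[9,10] |-2|>|-1| out[2]=4 → l++
[10,10] |-1|<=|-1| out[1]=1 → r--

r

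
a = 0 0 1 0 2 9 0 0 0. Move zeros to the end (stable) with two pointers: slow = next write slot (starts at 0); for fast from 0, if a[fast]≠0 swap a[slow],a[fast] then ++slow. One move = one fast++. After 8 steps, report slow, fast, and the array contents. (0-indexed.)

slow=3, fast=8, a=[1, 2, 9, 0, 0, 0, 0, 0, 0]

(s=0,f=0) a[fast]=0 → fast++
(s=0,f=1) a[fast]=0 → fast++
(s=0,f=2) a[fast]=1≠0 swap→a[0]=1 → slow++,fast++
(s=1,f=3) a[fast]=0 → fast++
(s=1,f=4) a[fast]=2≠0 swap→a[1]=2 → slow++,fast++
(s=2,f=5) a[fast]=9≠0 swap→a[2]=9 → slow++,fast++
(s=3,f=6) a[fast]=0 → fast++
(s=3,f=7) a[fast]=0 → fast++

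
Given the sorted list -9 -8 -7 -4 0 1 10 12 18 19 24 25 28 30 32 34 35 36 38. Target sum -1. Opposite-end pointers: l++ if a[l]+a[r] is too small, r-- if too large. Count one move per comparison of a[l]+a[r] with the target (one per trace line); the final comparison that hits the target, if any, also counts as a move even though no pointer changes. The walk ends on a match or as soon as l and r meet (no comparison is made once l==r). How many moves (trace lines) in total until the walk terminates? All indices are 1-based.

18 moves

l=1 r=19: -9+38=29 >-1, r--
l=1 r=18: -9+36=27 >-1, r--
l=1 r=17: -9+35=26 >-1, r--
l=1 r=16: -9+34=25 >-1, r--
l=1 r=15: -9+32=23 >-1, r--
l=1 r=14: -9+30=21 >-1, r--
l=1 r=13: -9+28=19 >-1, r--
l=1 r=12: -9+25=16 >-1, r--
l=1 r=11: -9+24=15 >-1, r--
l=1 r=10: -9+19=10 >-1, r--
l=1 r=9: -9+18=9 >-1, r--
l=1 r=8: -9+12=3 >-1, r--
l=1 r=7: -9+10=1 >-1, r--
l=1 r=6: -9+1=-8 <-1, l++
l=2 r=6: -8+1=-7 <-1, l++
l=3 r=6: -7+1=-6 <-1, l++
l=4 r=6: -4+1=-3 <-1, l++
l=5 r=6: 0+1=1 >-1, r--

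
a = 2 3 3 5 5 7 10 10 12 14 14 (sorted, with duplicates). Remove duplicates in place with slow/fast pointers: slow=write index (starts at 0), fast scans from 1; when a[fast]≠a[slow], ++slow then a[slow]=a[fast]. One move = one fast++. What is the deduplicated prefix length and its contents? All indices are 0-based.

(s=0,f=1) a[fast]=3≠a[slow]=2 write a[1]=3 → slow++,fast++
(s=1,f=2) a[fast]=3=a[slow] dup → fast++
(s=1,f=3) a[fast]=5≠a[slow]=3 write a[2]=5 → slow++,fast++
(s=2,f=4) a[fast]=5=a[slow] dup → fast++
(s=2,f=5) a[fast]=7≠a[slow]=5 write a[3]=7 → slow++,fast++
(s=3,f=6) a[fast]=10≠a[slow]=7 write a[4]=10 → slow++,fast++
(s=4,f=7) a[fast]=10=a[slow] dup → fast++
(s=4,f=8) a[fast]=12≠a[slow]=10 write a[5]=12 → slow++,fast++
(s=5,f=9) a[fast]=14≠a[slow]=12 write a[6]=14 → slow++,fast++
(s=6,f=10) a[fast]=14=a[slow] dup → fast++

length 7; prefix = [2, 3, 5, 7, 10, 12, 14]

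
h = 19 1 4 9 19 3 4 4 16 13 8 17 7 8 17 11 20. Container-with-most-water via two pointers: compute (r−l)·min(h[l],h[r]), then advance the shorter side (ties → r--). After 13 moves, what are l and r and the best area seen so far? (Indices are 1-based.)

l=14, r=17, best area=304

[1,17] min(19,20)*16=304 best=304 * → l++
[2,17] min(1,20)*15=15 best=304 → l++
[3,17] min(4,20)*14=56 best=304 → l++
[4,17] min(9,20)*13=117 best=304 → l++
[5,17] min(19,20)*12=228 best=304 → l++
[6,17] min(3,20)*11=33 best=304 → l++
[7,17] min(4,20)*10=40 best=304 → l++
[8,17] min(4,20)*9=36 best=304 → l++
[9,17] min(16,20)*8=128 best=304 → l++
[10,17] min(13,20)*7=91 best=304 → l++
[11,17] min(8,20)*6=48 best=304 → l++
[12,17] min(17,20)*5=85 best=304 → l++
[13,17] min(7,20)*4=28 best=304 → l++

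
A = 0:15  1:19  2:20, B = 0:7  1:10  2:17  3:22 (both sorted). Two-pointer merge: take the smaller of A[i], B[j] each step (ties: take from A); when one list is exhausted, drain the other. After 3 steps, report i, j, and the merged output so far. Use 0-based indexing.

i=0 j=0: A[i]=15>B[j]=7 take 7, j++
i=0 j=1: A[i]=15>B[j]=10 take 10, j++
i=0 j=2: A[i]=15<=B[j]=17 take 15, i++

i=1, j=2, merged so far=[7, 10, 15]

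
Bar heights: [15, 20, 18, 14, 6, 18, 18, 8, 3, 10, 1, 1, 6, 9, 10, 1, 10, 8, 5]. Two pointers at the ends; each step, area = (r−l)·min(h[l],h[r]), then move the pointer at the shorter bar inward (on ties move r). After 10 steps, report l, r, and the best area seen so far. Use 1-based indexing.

l=1, r=9, best area=160

[1,19] min(15,5)*18=90 best=90 * → r--
[1,18] min(15,8)*17=136 best=136 * → r--
[1,17] min(15,10)*16=160 best=160 * → r--
[1,16] min(15,1)*15=15 best=160 → r--
[1,15] min(15,10)*14=140 best=160 → r--
[1,14] min(15,9)*13=117 best=160 → r--
[1,13] min(15,6)*12=72 best=160 → r--
[1,12] min(15,1)*11=11 best=160 → r--
[1,11] min(15,1)*10=10 best=160 → r--
[1,10] min(15,10)*9=90 best=160 → r--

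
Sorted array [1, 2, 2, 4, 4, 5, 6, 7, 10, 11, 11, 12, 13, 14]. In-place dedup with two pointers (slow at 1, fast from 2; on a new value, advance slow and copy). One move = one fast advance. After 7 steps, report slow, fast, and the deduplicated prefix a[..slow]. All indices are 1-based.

(s=1,f=2) a[fast]=2≠a[slow]=1 write a[2]=2 → slow++,fast++
(s=2,f=3) a[fast]=2=a[slow] dup → fast++
(s=2,f=4) a[fast]=4≠a[slow]=2 write a[3]=4 → slow++,fast++
(s=3,f=5) a[fast]=4=a[slow] dup → fast++
(s=3,f=6) a[fast]=5≠a[slow]=4 write a[4]=5 → slow++,fast++
(s=4,f=7) a[fast]=6≠a[slow]=5 write a[5]=6 → slow++,fast++
(s=5,f=8) a[fast]=7≠a[slow]=6 write a[6]=7 → slow++,fast++

slow=6, fast=9, prefix=[1, 2, 4, 5, 6, 7]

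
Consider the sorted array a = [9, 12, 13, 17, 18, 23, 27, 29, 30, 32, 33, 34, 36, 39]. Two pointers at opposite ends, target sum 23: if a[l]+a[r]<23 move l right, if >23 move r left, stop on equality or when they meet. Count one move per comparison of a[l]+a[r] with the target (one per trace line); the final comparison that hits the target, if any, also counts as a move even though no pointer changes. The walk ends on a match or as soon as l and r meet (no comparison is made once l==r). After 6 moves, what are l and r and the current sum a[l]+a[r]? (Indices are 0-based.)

l=0, r=7, sum=38

[0,13] 9+39=48 >23 → r--
[0,12] 9+36=45 >23 → r--
[0,11] 9+34=43 >23 → r--
[0,10] 9+33=42 >23 → r--
[0,9] 9+32=41 >23 → r--
[0,8] 9+30=39 >23 → r--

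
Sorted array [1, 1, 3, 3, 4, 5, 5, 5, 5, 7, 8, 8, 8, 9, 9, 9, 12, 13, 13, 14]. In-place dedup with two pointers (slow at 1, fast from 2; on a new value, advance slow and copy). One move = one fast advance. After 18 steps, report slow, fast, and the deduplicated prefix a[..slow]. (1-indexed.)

slow=9, fast=20, prefix=[1, 3, 4, 5, 7, 8, 9, 12, 13]

(s=1,f=2) a[fast]=1=a[slow] dup → fast++
(s=1,f=3) a[fast]=3≠a[slow]=1 write a[2]=3 → slow++,fast++
(s=2,f=4) a[fast]=3=a[slow] dup → fast++
(s=2,f=5) a[fast]=4≠a[slow]=3 write a[3]=4 → slow++,fast++
(s=3,f=6) a[fast]=5≠a[slow]=4 write a[4]=5 → slow++,fast++
(s=4,f=7) a[fast]=5=a[slow] dup → fast++
(s=4,f=8) a[fast]=5=a[slow] dup → fast++
(s=4,f=9) a[fast]=5=a[slow] dup → fast++
(s=4,f=10) a[fast]=7≠a[slow]=5 write a[5]=7 → slow++,fast++
(s=5,f=11) a[fast]=8≠a[slow]=7 write a[6]=8 → slow++,fast++
(s=6,f=12) a[fast]=8=a[slow] dup → fast++
(s=6,f=13) a[fast]=8=a[slow] dup → fast++
(s=6,f=14) a[fast]=9≠a[slow]=8 write a[7]=9 → slow++,fast++
(s=7,f=15) a[fast]=9=a[slow] dup → fast++
(s=7,f=16) a[fast]=9=a[slow] dup → fast++
(s=7,f=17) a[fast]=12≠a[slow]=9 write a[8]=12 → slow++,fast++
(s=8,f=18) a[fast]=13≠a[slow]=12 write a[9]=13 → slow++,fast++
(s=9,f=19) a[fast]=13=a[slow] dup → fast++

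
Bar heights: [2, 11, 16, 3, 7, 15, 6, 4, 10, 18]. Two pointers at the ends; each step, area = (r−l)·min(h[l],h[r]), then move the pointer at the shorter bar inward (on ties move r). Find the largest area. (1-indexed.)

max area = 112

l=1 r=10: min(2,18)*9=18 best=18 *, l++
l=2 r=10: min(11,18)*8=88 best=88 *, l++
l=3 r=10: min(16,18)*7=112 best=112 *, l++
l=4 r=10: min(3,18)*6=18 best=112, l++
l=5 r=10: min(7,18)*5=35 best=112, l++
l=6 r=10: min(15,18)*4=60 best=112, l++
l=7 r=10: min(6,18)*3=18 best=112, l++
l=8 r=10: min(4,18)*2=8 best=112, l++
l=9 r=10: min(10,18)*1=10 best=112, l++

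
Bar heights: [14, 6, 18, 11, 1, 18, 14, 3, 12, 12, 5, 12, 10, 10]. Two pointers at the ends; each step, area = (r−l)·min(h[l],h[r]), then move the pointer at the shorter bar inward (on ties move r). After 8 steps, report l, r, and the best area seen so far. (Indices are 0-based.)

[0,13] min(14,10)*13=130 best=130 * → r--
[0,12] min(14,10)*12=120 best=130 → r--
[0,11] min(14,12)*11=132 best=132 * → r--
[0,10] min(14,5)*10=50 best=132 → r--
[0,9] min(14,12)*9=108 best=132 → r--
[0,8] min(14,12)*8=96 best=132 → r--
[0,7] min(14,3)*7=21 best=132 → r--
[0,6] min(14,14)*6=84 best=132 → r--

l=0, r=5, best area=132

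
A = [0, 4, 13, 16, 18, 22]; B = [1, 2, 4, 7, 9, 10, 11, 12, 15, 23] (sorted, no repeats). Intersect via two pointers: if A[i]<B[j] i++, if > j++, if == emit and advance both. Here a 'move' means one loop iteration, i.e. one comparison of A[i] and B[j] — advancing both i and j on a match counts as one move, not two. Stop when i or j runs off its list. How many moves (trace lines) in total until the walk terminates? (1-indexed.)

14 moves

i=1 j=1: 0<1, i++
i=2 j=1: 4>1, j++
i=2 j=2: 4>2, j++
i=2 j=3: 4==4 emit, i++,j++
i=3 j=4: 13>7, j++
i=3 j=5: 13>9, j++
i=3 j=6: 13>10, j++
i=3 j=7: 13>11, j++
i=3 j=8: 13>12, j++
i=3 j=9: 13<15, i++
i=4 j=9: 16>15, j++
i=4 j=10: 16<23, i++
i=5 j=10: 18<23, i++
i=6 j=10: 22<23, i++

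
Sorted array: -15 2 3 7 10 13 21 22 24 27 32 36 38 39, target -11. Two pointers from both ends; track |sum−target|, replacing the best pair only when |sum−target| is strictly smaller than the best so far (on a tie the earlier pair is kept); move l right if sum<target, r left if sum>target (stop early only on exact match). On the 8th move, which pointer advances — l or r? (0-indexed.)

r

[0,13] -15+39=24 d=35 * → r--
[0,12] -15+38=23 d=34 * → r--
[0,11] -15+36=21 d=32 * → r--
[0,10] -15+32=17 d=28 * → r--
[0,9] -15+27=12 d=23 * → r--
[0,8] -15+24=9 d=20 * → r--
[0,7] -15+22=7 d=18 * → r--
[0,6] -15+21=6 d=17 * → r--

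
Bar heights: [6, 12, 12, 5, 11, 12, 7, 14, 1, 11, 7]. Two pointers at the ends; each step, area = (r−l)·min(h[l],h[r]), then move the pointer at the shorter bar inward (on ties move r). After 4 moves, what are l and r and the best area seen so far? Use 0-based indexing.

l=0 r=10: min(6,7)*10=60 best=60 *, l++
l=1 r=10: min(12,7)*9=63 best=63 *, r--
l=1 r=9: min(12,11)*8=88 best=88 *, r--
l=1 r=8: min(12,1)*7=7 best=88, r--

l=1, r=7, best area=88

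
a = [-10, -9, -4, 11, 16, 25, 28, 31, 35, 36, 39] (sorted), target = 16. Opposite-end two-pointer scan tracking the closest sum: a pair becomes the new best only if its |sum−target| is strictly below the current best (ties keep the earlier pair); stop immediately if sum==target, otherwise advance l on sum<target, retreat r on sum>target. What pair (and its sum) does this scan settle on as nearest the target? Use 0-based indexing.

[0,10] -10+39=29 d=13 * → r--
[0,9] -10+36=26 d=10 * → r--
[0,8] -10+35=25 d=9 * → r--
[0,7] -10+31=21 d=5 * → r--
[0,6] -10+28=18 d=2 * → r--
[0,5] -10+25=15 d=1 * → l++
[1,5] -9+25=16 d=0 * → stop

pair (-9, 25) with sum 16 (|Δ|=0)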